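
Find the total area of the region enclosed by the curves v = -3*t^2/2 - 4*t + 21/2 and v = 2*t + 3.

54

Set the curves equal: -3*t^2/2 - 4*t + 21/2 = 2*t + 3, so -3*t^2/2 - 6*t + 15/2 = 0, which factors as -3*(t - 1)*(t + 5)/2 = 0. The curves meet at t = -5, 1.
On [-5, 1], v = -3*t^2/2 - 4*t + 21/2 is on top; that piece has area ∫[-5,1] (-3*t^2/2 - 6*t + 15/2) dt = 54.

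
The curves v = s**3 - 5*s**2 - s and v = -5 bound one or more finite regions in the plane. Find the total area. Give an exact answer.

Set the curves equal: s**3 - 5*s**2 - s = -5, so s**3 - 5*s**2 - s + 5 = 0, which factors as (s - 5)*(s - 1)*(s + 1) = 0. The curves meet at s = -1, 1, 5.
On [-1, 1], v = s**3 - 5*s**2 - s is on top; that piece has area ∫[-1,1] (s**3 - 5*s**2 - s + 5) ds = 20/3.
On [1, 5], v = -5 is on top; that piece has area ∫[1,5] (-(s**3 - 5*s**2 - s + 5)) ds = 128/3.
Total enclosed area = 20/3 + 128/3 = 148/3.

148/3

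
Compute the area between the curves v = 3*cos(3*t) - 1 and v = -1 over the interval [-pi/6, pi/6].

2

On [-pi/6, pi/6], (3*cos(3*t) - 1) - (-1) = 3*cos(3*t) is ≥ 0 throughout, so the area is a single integral of |3*cos(3*t)|.
∫[-pi/6,pi/6] (3*cos(3*t)) dt = 2.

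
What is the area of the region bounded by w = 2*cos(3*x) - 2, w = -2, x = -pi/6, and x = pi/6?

4/3

On [-pi/6, pi/6], (2*cos(3*x) - 2) - (-2) = 2*cos(3*x) is ≥ 0 throughout, so the area is a single integral of |2*cos(3*x)|.
∫[-pi/6,pi/6] (2*cos(3*x)) dx = 4/3.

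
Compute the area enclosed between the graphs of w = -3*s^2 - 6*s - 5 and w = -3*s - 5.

1/2

Set the curves equal: -3*s^2 - 6*s - 5 = -3*s - 5, so -3*s^2 - 3*s = 0, which factors as -3*s*(s + 1) = 0. The curves meet at s = -1, 0.
On [-1, 0], w = -3*s^2 - 6*s - 5 is on top; that piece has area ∫[-1,0] (-3*s^2 - 3*s) ds = 1/2.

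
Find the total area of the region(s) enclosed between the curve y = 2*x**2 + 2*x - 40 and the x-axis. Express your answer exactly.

243

The curve meets the x-axis where 2*x**2 + 2*x - 40 = 0, i.e. 2*(x - 4)*(x + 5) = 0, at x = -5, 4.
On [-5, 4] the curve lies below the axis; ∫[-5,4] (2*x**2 + 2*x - 40) dx = -243, giving area 243.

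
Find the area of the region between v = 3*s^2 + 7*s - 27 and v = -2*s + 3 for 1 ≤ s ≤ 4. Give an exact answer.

119/2

The difference (3*s^2 + 7*s - 27) - (-2*s + 3) = 3*s^2 + 9*s - 30 changes sign at s = 2 inside [1, 4], so split the integral there.
∫[1,2] (3*s^2 + 9*s - 30) ds = -19/2; the area of that piece is 19/2.
∫[2,4] (3*s^2 + 9*s - 30) ds = 50.
Total area = 19/2 + 50 = 119/2.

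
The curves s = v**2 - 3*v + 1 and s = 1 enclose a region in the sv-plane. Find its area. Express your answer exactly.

9/2

Both boundary curves give s as a function of v, so integrate with respect to v. Setting them equal: v**2 - 3*v = 0, i.e. v*(v - 3) = 0, so they meet at v = 0, 3.
For v in [0, 3], s = v**2 - 3*v + 1 is on the left; area = ∫[0,3] (-(v**2 - 3*v)) dv = 9/2.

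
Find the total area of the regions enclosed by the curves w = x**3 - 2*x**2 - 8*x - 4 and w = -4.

Set the curves equal: x**3 - 2*x**2 - 8*x - 4 = -4, so x**3 - 2*x**2 - 8*x = 0, which factors as x*(x - 4)*(x + 2) = 0. The curves meet at x = -2, 0, 4.
On [-2, 0], w = x**3 - 2*x**2 - 8*x - 4 is on top; that piece has area ∫[-2,0] (x**3 - 2*x**2 - 8*x) dx = 20/3.
On [0, 4], w = -4 is on top; that piece has area ∫[0,4] (-(x**3 - 2*x**2 - 8*x)) dx = 128/3.
Total enclosed area = 20/3 + 128/3 = 148/3.

148/3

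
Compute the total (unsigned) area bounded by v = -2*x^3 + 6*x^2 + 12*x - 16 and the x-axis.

The curve meets the x-axis where -2*x^3 + 6*x^2 + 12*x - 16 = 0, i.e. -2*(x - 4)*(x - 1)*(x + 2) = 0, at x = -2, 1, 4.
On [-2, 1] the curve lies below the axis; ∫[-2,1] (-2*x^3 + 6*x^2 + 12*x - 16) dx = -81/2, giving area 81/2.
On [1, 4] the curve lies above the axis; ∫[1,4] (-2*x^3 + 6*x^2 + 12*x - 16) dx = 81/2, giving area 81/2.
Total area = 81/2 + 81/2 = 81.

81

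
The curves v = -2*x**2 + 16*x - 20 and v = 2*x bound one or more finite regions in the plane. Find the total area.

Set the curves equal: -2*x**2 + 16*x - 20 = 2*x, so -2*x**2 + 14*x - 20 = 0, which factors as -2*(x - 5)*(x - 2) = 0. The curves meet at x = 2, 5.
On [2, 5], v = -2*x**2 + 16*x - 20 is on top; that piece has area ∫[2,5] (-2*x**2 + 14*x - 20) dx = 9.

9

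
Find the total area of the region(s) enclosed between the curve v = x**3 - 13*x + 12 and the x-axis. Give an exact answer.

The curve meets the x-axis where x**3 - 13*x + 12 = 0, i.e. (x - 3)*(x - 1)*(x + 4) = 0, at x = -4, 1, 3.
On [-4, 1] the curve lies above the axis; ∫[-4,1] (x**3 - 13*x + 12) dx = 375/4, giving area 375/4.
On [1, 3] the curve lies below the axis; ∫[1,3] (x**3 - 13*x + 12) dx = -8, giving area 8.
Total area = 375/4 + 8 = 407/4.

407/4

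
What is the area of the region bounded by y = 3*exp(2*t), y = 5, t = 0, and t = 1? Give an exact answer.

The difference (3*exp(2*t)) - (5) = 3*exp(2*t) - 5 changes sign at t = -log(3)/2 + log(5)/2 inside [0, 1], so split the integral there.
∫[0,-log(3)/2 + log(5)/2] (3*exp(2*t) - 5) dt = log(9*sqrt(15)/125) + 1; the area of that piece is -1 + log(25*sqrt(15)/27).
∫[-log(3)/2 + log(5)/2,1] (3*exp(2*t) - 5) dt = -15/2 - 5*log(3)/2 + 5*log(5)/2 + 3*exp(2)/2.
Total area = (-1 + log(25*sqrt(15)/27)) + (-15/2 - 5*log(3)/2 + 5*log(5)/2 + 3*exp(2)/2) = -17/2 - 11*log(3)/2 + log(15)/2 + 9*log(5)/2 + 3*exp(2)/2.

-17/2 - 11*log(3)/2 + log(15)/2 + 9*log(5)/2 + 3*exp(2)/2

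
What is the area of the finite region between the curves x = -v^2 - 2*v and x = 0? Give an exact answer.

Both boundary curves give x as a function of v, so integrate with respect to v. Setting them equal: -v^2 - 2*v = 0, i.e. -v*(v + 2) = 0, so they meet at v = -2, 0.
For v in [-2, 0], x = -v^2 - 2*v is on the right; area = ∫[-2,0] (-v^2 - 2*v) dv = 4/3.

4/3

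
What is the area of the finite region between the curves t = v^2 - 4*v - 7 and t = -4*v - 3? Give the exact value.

32/3

Both boundary curves give t as a function of v, so integrate with respect to v. Setting them equal: v^2 - 4 = 0, i.e. (v - 2)*(v + 2) = 0, so they meet at v = -2, 2.
For v in [-2, 2], t = v^2 - 4*v - 7 is on the left; area = ∫[-2,2] (-(v^2 - 4)) dv = 32/3.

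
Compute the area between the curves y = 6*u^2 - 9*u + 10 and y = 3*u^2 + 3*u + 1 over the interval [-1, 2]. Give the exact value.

22

The difference (6*u^2 - 9*u + 10) - (3*u^2 + 3*u + 1) = 3*u^2 - 12*u + 9 changes sign at u = 1 inside [-1, 2], so split the integral there.
∫[-1,1] (3*u^2 - 12*u + 9) du = 20.
∫[1,2] (3*u^2 - 12*u + 9) du = -2; the area of that piece is 2.
Total area = 20 + 2 = 22.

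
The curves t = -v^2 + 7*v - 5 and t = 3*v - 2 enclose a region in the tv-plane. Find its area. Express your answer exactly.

4/3

Both boundary curves give t as a function of v, so integrate with respect to v. Setting them equal: -v^2 + 4*v - 3 = 0, i.e. -(v - 3)*(v - 1) = 0, so they meet at v = 1, 3.
For v in [1, 3], t = -v^2 + 7*v - 5 is on the right; area = ∫[1,3] (-v^2 + 4*v - 3) dv = 4/3.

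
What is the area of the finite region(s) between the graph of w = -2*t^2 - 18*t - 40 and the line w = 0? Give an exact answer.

1/3

The curve meets the t-axis where -2*t^2 - 18*t - 40 = 0, i.e. -2*(t + 4)*(t + 5) = 0, at t = -5, -4.
On [-5, -4] the curve lies above the axis; ∫[-5,-4] (-2*t^2 - 18*t - 40) dt = 1/3, giving area 1/3.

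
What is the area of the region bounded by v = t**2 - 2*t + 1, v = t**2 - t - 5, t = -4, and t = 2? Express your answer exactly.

On [-4, 2], (t**2 - 2*t + 1) - (t**2 - t - 5) = -t + 6 is ≥ 0 throughout, so the area is a single integral of |-t + 6|.
∫[-4,2] (-t + 6) dt = 42.

42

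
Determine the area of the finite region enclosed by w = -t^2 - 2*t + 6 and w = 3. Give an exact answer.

Set the curves equal: -t^2 - 2*t + 6 = 3, so -t^2 - 2*t + 3 = 0, which factors as -(t - 1)*(t + 3) = 0. The curves meet at t = -3, 1.
On [-3, 1], w = -t^2 - 2*t + 6 is on top; that piece has area ∫[-3,1] (-t^2 - 2*t + 3) dt = 32/3.

32/3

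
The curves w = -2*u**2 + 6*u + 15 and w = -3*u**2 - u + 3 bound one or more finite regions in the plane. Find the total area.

Set the curves equal: -2*u**2 + 6*u + 15 = -3*u**2 - u + 3, so u**2 + 7*u + 12 = 0, which factors as (u + 3)*(u + 4) = 0. The curves meet at u = -4, -3.
On [-4, -3], w = -3*u**2 - u + 3 is on top; that piece has area ∫[-4,-3] (-(u**2 + 7*u + 12)) du = 1/6.

1/6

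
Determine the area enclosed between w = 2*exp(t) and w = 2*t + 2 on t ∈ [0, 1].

On [0, 1], (2*exp(t)) - (2*t + 2) = -2*t + 2*exp(t) - 2 is ≥ 0 throughout, so the area is a single integral of |-2*t + 2*exp(t) - 2|.
∫[0,1] (-2*t + 2*exp(t) - 2) dt = -5 + 2*exp(1).

-5 + 2*exp(1)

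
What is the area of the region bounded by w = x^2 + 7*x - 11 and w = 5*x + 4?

Set the curves equal: x^2 + 7*x - 11 = 5*x + 4, so x^2 + 2*x - 15 = 0, which factors as (x - 3)*(x + 5) = 0. The curves meet at x = -5, 3.
On [-5, 3], w = 5*x + 4 is on top; that piece has area ∫[-5,3] (-(x^2 + 2*x - 15)) dx = 256/3.

256/3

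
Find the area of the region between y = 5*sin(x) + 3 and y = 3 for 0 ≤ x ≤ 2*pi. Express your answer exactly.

The difference (5*sin(x) + 3) - (3) = 5*sin(x) changes sign at x = pi inside [0, 2*pi], so split the integral there.
∫[0,pi] (5*sin(x)) dx = 10.
∫[pi,2*pi] (5*sin(x)) dx = -10; the area of that piece is 10.
Total area = 10 + 10 = 20.

20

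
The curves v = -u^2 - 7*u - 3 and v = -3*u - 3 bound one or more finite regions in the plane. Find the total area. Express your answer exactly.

Set the curves equal: -u^2 - 7*u - 3 = -3*u - 3, so -u^2 - 4*u = 0, which factors as -u*(u + 4) = 0. The curves meet at u = -4, 0.
On [-4, 0], v = -u^2 - 7*u - 3 is on top; that piece has area ∫[-4,0] (-u^2 - 4*u) du = 32/3.

32/3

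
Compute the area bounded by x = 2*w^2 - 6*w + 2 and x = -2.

Both boundary curves give x as a function of w, so integrate with respect to w. Setting them equal: 2*w^2 - 6*w + 4 = 0, i.e. 2*(w - 2)*(w - 1) = 0, so they meet at w = 1, 2.
For w in [1, 2], x = 2*w^2 - 6*w + 2 is on the left; area = ∫[1,2] (-(2*w^2 - 6*w + 4)) dw = 1/3.

1/3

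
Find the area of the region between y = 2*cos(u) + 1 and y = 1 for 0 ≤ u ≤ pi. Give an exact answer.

The difference (2*cos(u) + 1) - (1) = 2*cos(u) changes sign at u = pi/2 inside [0, pi], so split the integral there.
∫[0,pi/2] (2*cos(u)) du = 2.
∫[pi/2,pi] (2*cos(u)) du = -2; the area of that piece is 2.
Total area = 2 + 2 = 4.

4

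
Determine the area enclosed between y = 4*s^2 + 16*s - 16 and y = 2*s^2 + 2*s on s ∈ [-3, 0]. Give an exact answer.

93

On [-3, 0], (4*s^2 + 16*s - 16) - (2*s^2 + 2*s) = 2*s^2 + 14*s - 16 is ≤ 0 throughout, so the area is a single integral of |2*s^2 + 14*s - 16|.
∫[-3,0] (2*s^2 + 14*s - 16) ds = -93; the area of that piece is 93.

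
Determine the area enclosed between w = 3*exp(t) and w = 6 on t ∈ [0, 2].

The difference (3*exp(t)) - (6) = 3*exp(t) - 6 changes sign at t = log(2) inside [0, 2], so split the integral there.
∫[0,log(2)] (3*exp(t) - 6) dt = 3 - log(64); the area of that piece is -3 + log(64).
∫[log(2),2] (3*exp(t) - 6) dt = -18 + 6*log(2) + 3*exp(2).
Total area = (-3 + log(64)) + (-18 + 6*log(2) + 3*exp(2)) = -21 + 12*log(2) + 3*exp(2).

-21 + 12*log(2) + 3*exp(2)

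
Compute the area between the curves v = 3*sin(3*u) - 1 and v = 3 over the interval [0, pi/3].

On [0, pi/3], (3*sin(3*u) - 1) - (3) = 3*sin(3*u) - 4 is ≤ 0 throughout, so the area is a single integral of |3*sin(3*u) - 4|.
∫[0,pi/3] (3*sin(3*u) - 4) du = 2 - 4*pi/3; the area of that piece is -2 + 4*pi/3.

-2 + 4*pi/3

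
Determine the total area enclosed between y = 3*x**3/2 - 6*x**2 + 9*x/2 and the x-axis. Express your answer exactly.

37/8

The curve meets the x-axis where 3*x**3/2 - 6*x**2 + 9*x/2 = 0, i.e. 3*x*(x - 3)*(x - 1)/2 = 0, at x = 0, 1, 3.
On [0, 1] the curve lies above the axis; ∫[0,1] (3*x**3/2 - 6*x**2 + 9*x/2) dx = 5/8, giving area 5/8.
On [1, 3] the curve lies below the axis; ∫[1,3] (3*x**3/2 - 6*x**2 + 9*x/2) dx = -4, giving area 4.
Total area = 5/8 + 4 = 37/8.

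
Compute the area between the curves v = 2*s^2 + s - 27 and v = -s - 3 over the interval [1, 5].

The difference (2*s^2 + s - 27) - (-s - 3) = 2*s^2 + 2*s - 24 changes sign at s = 3 inside [1, 5], so split the integral there.
∫[1,3] (2*s^2 + 2*s - 24) ds = -68/3; the area of that piece is 68/3.
∫[3,5] (2*s^2 + 2*s - 24) ds = 100/3.
Total area = 68/3 + 100/3 = 56.

56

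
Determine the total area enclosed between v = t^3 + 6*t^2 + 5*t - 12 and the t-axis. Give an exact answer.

131/4

The curve meets the t-axis where t^3 + 6*t^2 + 5*t - 12 = 0, i.e. (t - 1)*(t + 3)*(t + 4) = 0, at t = -4, -3, 1.
On [-4, -3] the curve lies above the axis; ∫[-4,-3] (t^3 + 6*t^2 + 5*t - 12) dt = 3/4, giving area 3/4.
On [-3, 1] the curve lies below the axis; ∫[-3,1] (t^3 + 6*t^2 + 5*t - 12) dt = -32, giving area 32.
Total area = 3/4 + 32 = 131/4.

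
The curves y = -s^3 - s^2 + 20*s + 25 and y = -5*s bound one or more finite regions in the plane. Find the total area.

Set the curves equal: -s^3 - s^2 + 20*s + 25 = -5*s, so -s^3 - s^2 + 25*s + 25 = 0, which factors as -(s - 5)*(s + 1)*(s + 5) = 0. The curves meet at s = -5, -1, 5.
On [-5, -1], y = -5*s is on top; that piece has area ∫[-5,-1] (-(-s^3 - s^2 + 25*s + 25)) ds = 256/3.
On [-1, 5], y = -s^3 - s^2 + 20*s + 25 is on top; that piece has area ∫[-1,5] (-s^3 - s^2 + 25*s + 25) ds = 252.
Total enclosed area = 256/3 + 252 = 1012/3.

1012/3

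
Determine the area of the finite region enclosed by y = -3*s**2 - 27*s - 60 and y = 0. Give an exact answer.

1/2

Set the curves equal: -3*s**2 - 27*s - 60 = 0, so -3*s**2 - 27*s - 60 = 0, which factors as -3*(s + 4)*(s + 5) = 0. The curves meet at s = -5, -4.
On [-5, -4], y = -3*s**2 - 27*s - 60 is on top; that piece has area ∫[-5,-4] (-3*s**2 - 27*s - 60) ds = 1/2.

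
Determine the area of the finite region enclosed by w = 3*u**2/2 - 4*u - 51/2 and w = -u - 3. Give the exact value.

Set the curves equal: 3*u**2/2 - 4*u - 51/2 = -u - 3, so 3*u**2/2 - 3*u - 45/2 = 0, which factors as 3*(u - 5)*(u + 3)/2 = 0. The curves meet at u = -3, 5.
On [-3, 5], w = -u - 3 is on top; that piece has area ∫[-3,5] (-(3*u**2/2 - 3*u - 45/2)) du = 128.

128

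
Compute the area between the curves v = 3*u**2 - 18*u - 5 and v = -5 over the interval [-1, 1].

The difference (3*u**2 - 18*u - 5) - (-5) = 3*u**2 - 18*u changes sign at u = 0 inside [-1, 1], so split the integral there.
∫[-1,0] (3*u**2 - 18*u) du = 10.
∫[0,1] (3*u**2 - 18*u) du = -8; the area of that piece is 8.
Total area = 10 + 8 = 18.

18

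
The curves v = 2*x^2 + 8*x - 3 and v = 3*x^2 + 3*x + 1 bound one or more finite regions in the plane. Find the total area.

9/2

Set the curves equal: 2*x^2 + 8*x - 3 = 3*x^2 + 3*x + 1, so -x^2 + 5*x - 4 = 0, which factors as -(x - 4)*(x - 1) = 0. The curves meet at x = 1, 4.
On [1, 4], v = 2*x^2 + 8*x - 3 is on top; that piece has area ∫[1,4] (-x^2 + 5*x - 4) dx = 9/2.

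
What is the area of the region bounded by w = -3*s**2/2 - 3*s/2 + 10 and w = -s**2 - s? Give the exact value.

Set the curves equal: -3*s**2/2 - 3*s/2 + 10 = -s**2 - s, so -s**2/2 - s/2 + 10 = 0, which factors as -(s - 4)*(s + 5)/2 = 0. The curves meet at s = -5, 4.
On [-5, 4], w = -3*s**2/2 - 3*s/2 + 10 is on top; that piece has area ∫[-5,4] (-s**2/2 - s/2 + 10) ds = 243/4.

243/4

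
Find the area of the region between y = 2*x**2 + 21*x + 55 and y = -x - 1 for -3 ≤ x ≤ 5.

On [-3, 5], (2*x**2 + 21*x + 55) - (-x - 1) = 2*x**2 + 22*x + 56 is ≥ 0 throughout, so the area is a single integral of |2*x**2 + 22*x + 56|.
∫[-3,5] (2*x**2 + 22*x + 56) dx = 2176/3.

2176/3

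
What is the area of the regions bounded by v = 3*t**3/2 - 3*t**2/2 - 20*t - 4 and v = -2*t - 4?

Set the curves equal: 3*t**3/2 - 3*t**2/2 - 20*t - 4 = -2*t - 4, so 3*t**3/2 - 3*t**2/2 - 18*t = 0, which factors as 3*t*(t - 4)*(t + 3)/2 = 0. The curves meet at t = -3, 0, 4.
On [-3, 0], v = 3*t**3/2 - 3*t**2/2 - 20*t - 4 is on top; that piece has area ∫[-3,0] (3*t**3/2 - 3*t**2/2 - 18*t) dt = 297/8.
On [0, 4], v = -2*t - 4 is on top; that piece has area ∫[0,4] (-(3*t**3/2 - 3*t**2/2 - 18*t)) dt = 80.
Total enclosed area = 297/8 + 80 = 937/8.

937/8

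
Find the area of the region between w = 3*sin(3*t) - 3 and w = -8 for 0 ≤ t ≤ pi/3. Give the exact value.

On [0, pi/3], (3*sin(3*t) - 3) - (-8) = 3*sin(3*t) + 5 is ≥ 0 throughout, so the area is a single integral of |3*sin(3*t) + 5|.
∫[0,pi/3] (3*sin(3*t) + 5) dt = 2 + 5*pi/3.

2 + 5*pi/3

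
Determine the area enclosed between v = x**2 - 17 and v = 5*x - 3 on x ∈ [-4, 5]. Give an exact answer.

761/6

The difference (x**2 - 17) - (5*x - 3) = x**2 - 5*x - 14 changes sign at x = -2 inside [-4, 5], so split the integral there.
∫[-4,-2] (x**2 - 5*x - 14) dx = 62/3.
∫[-2,5] (x**2 - 5*x - 14) dx = -637/6; the area of that piece is 637/6.
Total area = 62/3 + 637/6 = 761/6.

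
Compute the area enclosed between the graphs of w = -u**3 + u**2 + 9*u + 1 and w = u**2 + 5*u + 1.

Set the curves equal: -u**3 + u**2 + 9*u + 1 = u**2 + 5*u + 1, so -u**3 + 4*u = 0, which factors as -u*(u - 2)*(u + 2) = 0. The curves meet at u = -2, 0, 2.
On [-2, 0], w = u**2 + 5*u + 1 is on top; that piece has area ∫[-2,0] (-(-u**3 + 4*u)) du = 4.
On [0, 2], w = -u**3 + u**2 + 9*u + 1 is on top; that piece has area ∫[0,2] (-u**3 + 4*u) du = 4.
Total enclosed area = 4 + 4 = 8.

8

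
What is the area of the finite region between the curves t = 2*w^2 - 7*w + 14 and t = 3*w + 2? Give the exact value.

Both boundary curves give t as a function of w, so integrate with respect to w. Setting them equal: 2*w^2 - 10*w + 12 = 0, i.e. 2*(w - 3)*(w - 2) = 0, so they meet at w = 2, 3.
For w in [2, 3], t = 2*w^2 - 7*w + 14 is on the left; area = ∫[2,3] (-(2*w^2 - 10*w + 12)) dw = 1/3.

1/3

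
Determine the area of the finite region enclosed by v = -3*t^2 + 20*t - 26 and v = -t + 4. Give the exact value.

27/2

Set the curves equal: -3*t^2 + 20*t - 26 = -t + 4, so -3*t^2 + 21*t - 30 = 0, which factors as -3*(t - 5)*(t - 2) = 0. The curves meet at t = 2, 5.
On [2, 5], v = -3*t^2 + 20*t - 26 is on top; that piece has area ∫[2,5] (-3*t^2 + 21*t - 30) dt = 27/2.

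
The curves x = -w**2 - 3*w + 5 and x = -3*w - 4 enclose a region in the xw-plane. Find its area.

Both boundary curves give x as a function of w, so integrate with respect to w. Setting them equal: -w**2 + 9 = 0, i.e. -(w - 3)*(w + 3) = 0, so they meet at w = -3, 3.
For w in [-3, 3], x = -w**2 - 3*w + 5 is on the right; area = ∫[-3,3] (-w**2 + 9) dw = 36.

36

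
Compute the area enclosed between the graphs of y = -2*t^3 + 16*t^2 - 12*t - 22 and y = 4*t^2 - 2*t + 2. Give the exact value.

131/2

Set the curves equal: -2*t^3 + 16*t^2 - 12*t - 22 = 4*t^2 - 2*t + 2, so -2*t^3 + 12*t^2 - 10*t - 24 = 0, which factors as -2*(t - 4)*(t - 3)*(t + 1) = 0. The curves meet at t = -1, 3, 4.
On [-1, 3], y = 4*t^2 - 2*t + 2 is on top; that piece has area ∫[-1,3] (-(-2*t^3 + 12*t^2 - 10*t - 24)) dt = 64.
On [3, 4], y = -2*t^3 + 16*t^2 - 12*t - 22 is on top; that piece has area ∫[3,4] (-2*t^3 + 12*t^2 - 10*t - 24) dt = 3/2.
Total enclosed area = 64 + 3/2 = 131/2.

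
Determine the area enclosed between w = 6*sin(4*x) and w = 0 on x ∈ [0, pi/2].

6

The difference (6*sin(4*x)) - (0) = 6*sin(4*x) changes sign at x = pi/4 inside [0, pi/2], so split the integral there.
∫[0,pi/4] (6*sin(4*x)) dx = 3.
∫[pi/4,pi/2] (6*sin(4*x)) dx = -3; the area of that piece is 3.
Total area = 3 + 3 = 6.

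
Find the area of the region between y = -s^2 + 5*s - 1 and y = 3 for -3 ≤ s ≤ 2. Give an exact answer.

93/2

The difference (-s^2 + 5*s - 1) - (3) = -s^2 + 5*s - 4 changes sign at s = 1 inside [-3, 2], so split the integral there.
∫[-3,1] (-s^2 + 5*s - 4) ds = -136/3; the area of that piece is 136/3.
∫[1,2] (-s^2 + 5*s - 4) ds = 7/6.
Total area = 136/3 + 7/6 = 93/2.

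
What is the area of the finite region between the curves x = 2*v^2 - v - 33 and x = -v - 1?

Both boundary curves give x as a function of v, so integrate with respect to v. Setting them equal: 2*v^2 - 32 = 0, i.e. 2*(v - 4)*(v + 4) = 0, so they meet at v = -4, 4.
For v in [-4, 4], x = 2*v^2 - v - 33 is on the left; area = ∫[-4,4] (-(2*v^2 - 32)) dv = 512/3.

512/3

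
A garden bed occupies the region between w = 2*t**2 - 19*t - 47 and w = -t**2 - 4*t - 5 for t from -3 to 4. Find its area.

The difference (2*t**2 - 19*t - 47) - (-t**2 - 4*t - 5) = 3*t**2 - 15*t - 42 changes sign at t = -2 inside [-3, 4], so split the integral there.
∫[-3,-2] (3*t**2 - 15*t - 42) dt = 29/2.
∫[-2,4] (3*t**2 - 15*t - 42) dt = -270; the area of that piece is 270.
Total area = 29/2 + 270 = 569/2.

569/2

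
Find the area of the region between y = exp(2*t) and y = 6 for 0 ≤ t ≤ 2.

The difference (exp(2*t)) - (6) = exp(2*t) - 6 changes sign at t = log(6)/2 inside [0, 2], so split the integral there.
∫[0,log(6)/2] (exp(2*t) - 6) dt = 5/2 - log(216); the area of that piece is -5/2 + log(216).
∫[log(6)/2,2] (exp(2*t) - 6) dt = -15 + 3*log(6) + exp(4)/2.
Total area = (-5/2 + log(216)) + (-15 + 3*log(6) + exp(4)/2) = -35/2 + 6*log(6) + exp(4)/2.

-35/2 + 6*log(6) + exp(4)/2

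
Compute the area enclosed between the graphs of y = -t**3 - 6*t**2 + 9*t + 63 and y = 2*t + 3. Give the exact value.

517/2

Set the curves equal: -t**3 - 6*t**2 + 9*t + 63 = 2*t + 3, so -t**3 - 6*t**2 + 7*t + 60 = 0, which factors as -(t - 3)*(t + 4)*(t + 5) = 0. The curves meet at t = -5, -4, 3.
On [-5, -4], y = 2*t + 3 is on top; that piece has area ∫[-5,-4] (-(-t**3 - 6*t**2 + 7*t + 60)) dt = 5/4.
On [-4, 3], y = -t**3 - 6*t**2 + 9*t + 63 is on top; that piece has area ∫[-4,3] (-t**3 - 6*t**2 + 7*t + 60) dt = 1029/4.
Total enclosed area = 5/4 + 1029/4 = 517/2.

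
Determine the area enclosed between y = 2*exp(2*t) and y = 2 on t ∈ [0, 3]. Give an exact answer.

On [0, 3], (2*exp(2*t)) - (2) = 2*exp(2*t) - 2 is ≥ 0 throughout, so the area is a single integral of |2*exp(2*t) - 2|.
∫[0,3] (2*exp(2*t) - 2) dt = -7 + exp(6).

-7 + exp(6)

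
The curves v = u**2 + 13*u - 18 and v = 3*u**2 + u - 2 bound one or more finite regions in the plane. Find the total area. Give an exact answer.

Set the curves equal: u**2 + 13*u - 18 = 3*u**2 + u - 2, so -2*u**2 + 12*u - 16 = 0, which factors as -2*(u - 4)*(u - 2) = 0. The curves meet at u = 2, 4.
On [2, 4], v = u**2 + 13*u - 18 is on top; that piece has area ∫[2,4] (-2*u**2 + 12*u - 16) du = 8/3.

8/3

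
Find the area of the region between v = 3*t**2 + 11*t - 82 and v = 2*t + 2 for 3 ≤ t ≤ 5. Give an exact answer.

The difference (3*t**2 + 11*t - 82) - (2*t + 2) = 3*t**2 + 9*t - 84 changes sign at t = 4 inside [3, 5], so split the integral there.
∫[3,4] (3*t**2 + 9*t - 84) dt = -31/2; the area of that piece is 31/2.
∫[4,5] (3*t**2 + 9*t - 84) dt = 35/2.
Total area = 31/2 + 35/2 = 33.

33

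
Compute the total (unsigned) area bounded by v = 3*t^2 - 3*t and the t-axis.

The curve meets the t-axis where 3*t^2 - 3*t = 0, i.e. 3*t*(t - 1) = 0, at t = 0, 1.
On [0, 1] the curve lies below the axis; ∫[0,1] (3*t^2 - 3*t) dt = -1/2, giving area 1/2.

1/2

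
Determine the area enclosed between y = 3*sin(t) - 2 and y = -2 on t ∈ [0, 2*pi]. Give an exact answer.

The difference (3*sin(t) - 2) - (-2) = 3*sin(t) changes sign at t = pi inside [0, 2*pi], so split the integral there.
∫[0,pi] (3*sin(t)) dt = 6.
∫[pi,2*pi] (3*sin(t)) dt = -6; the area of that piece is 6.
Total area = 6 + 6 = 12.

12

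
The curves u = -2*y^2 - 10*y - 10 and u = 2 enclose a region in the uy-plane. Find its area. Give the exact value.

Both boundary curves give u as a function of y, so integrate with respect to y. Setting them equal: -2*y^2 - 10*y - 12 = 0, i.e. -2*(y + 2)*(y + 3) = 0, so they meet at y = -3, -2.
For y in [-3, -2], u = -2*y^2 - 10*y - 10 is on the right; area = ∫[-3,-2] (-2*y^2 - 10*y - 12) dy = 1/3.

1/3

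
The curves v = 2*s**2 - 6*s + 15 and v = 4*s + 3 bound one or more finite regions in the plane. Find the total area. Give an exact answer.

Set the curves equal: 2*s**2 - 6*s + 15 = 4*s + 3, so 2*s**2 - 10*s + 12 = 0, which factors as 2*(s - 3)*(s - 2) = 0. The curves meet at s = 2, 3.
On [2, 3], v = 4*s + 3 is on top; that piece has area ∫[2,3] (-(2*s**2 - 10*s + 12)) ds = 1/3.

1/3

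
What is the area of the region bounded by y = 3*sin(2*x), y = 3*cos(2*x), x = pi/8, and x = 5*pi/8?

3*sqrt(2)

On [pi/8, 5*pi/8], (3*sin(2*x)) - (3*cos(2*x)) = 3*sin(2*x) - 3*cos(2*x) is ≥ 0 throughout, so the area is a single integral of |3*sin(2*x) - 3*cos(2*x)|.
∫[pi/8,5*pi/8] (3*sin(2*x) - 3*cos(2*x)) dx = 3*sqrt(2).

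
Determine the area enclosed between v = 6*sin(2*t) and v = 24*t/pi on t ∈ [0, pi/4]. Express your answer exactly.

3 - 3*pi/4

On [0, pi/4], (6*sin(2*t)) - (24*t/pi) = -24*t/pi + 6*sin(2*t) is ≥ 0 throughout, so the area is a single integral of |-24*t/pi + 6*sin(2*t)|.
∫[0,pi/4] (-24*t/pi + 6*sin(2*t)) dt = 3 - 3*pi/4.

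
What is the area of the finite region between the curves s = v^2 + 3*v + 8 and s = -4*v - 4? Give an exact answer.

Both boundary curves give s as a function of v, so integrate with respect to v. Setting them equal: v^2 + 7*v + 12 = 0, i.e. (v + 3)*(v + 4) = 0, so they meet at v = -4, -3.
For v in [-4, -3], s = v^2 + 3*v + 8 is on the left; area = ∫[-4,-3] (-(v^2 + 7*v + 12)) dv = 1/6.

1/6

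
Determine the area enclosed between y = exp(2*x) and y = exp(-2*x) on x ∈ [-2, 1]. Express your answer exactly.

-2 + exp(-4)/2 + exp(-2)/2 + exp(2)/2 + exp(4)/2

The difference (exp(2*x)) - (exp(-2*x)) = exp(2*x) - exp(-2*x) changes sign at x = 0 inside [-2, 1], so split the integral there.
∫[-2,0] (exp(2*x) - exp(-2*x)) dx = -exp(4)/2 - exp(-4)/2 + 1; the area of that piece is -1 + exp(-4)/2 + exp(4)/2.
∫[0,1] (exp(2*x) - exp(-2*x)) dx = -1 + exp(-2)/2 + exp(2)/2.
Total area = (-1 + exp(-4)/2 + exp(4)/2) + (-1 + exp(-2)/2 + exp(2)/2) = -2 + exp(-4)/2 + exp(-2)/2 + exp(2)/2 + exp(4)/2.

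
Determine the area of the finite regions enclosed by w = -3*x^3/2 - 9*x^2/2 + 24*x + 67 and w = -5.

1551/4

Set the curves equal: -3*x^3/2 - 9*x^2/2 + 24*x + 67 = -5, so -3*x^3/2 - 9*x^2/2 + 24*x + 72 = 0, which factors as -3*(x - 4)*(x + 3)*(x + 4)/2 = 0. The curves meet at x = -4, -3, 4.
On [-4, -3], w = -5 is on top; that piece has area ∫[-4,-3] (-(-3*x^3/2 - 9*x^2/2 + 24*x + 72)) dx = 15/8.
On [-3, 4], w = -3*x^3/2 - 9*x^2/2 + 24*x + 67 is on top; that piece has area ∫[-3,4] (-3*x^3/2 - 9*x^2/2 + 24*x + 72) dx = 3087/8.
Total enclosed area = 15/8 + 3087/8 = 1551/4.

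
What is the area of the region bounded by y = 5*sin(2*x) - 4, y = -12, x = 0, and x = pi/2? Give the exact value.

On [0, pi/2], (5*sin(2*x) - 4) - (-12) = 5*sin(2*x) + 8 is ≥ 0 throughout, so the area is a single integral of |5*sin(2*x) + 8|.
∫[0,pi/2] (5*sin(2*x) + 8) dx = 5 + 4*pi.

5 + 4*pi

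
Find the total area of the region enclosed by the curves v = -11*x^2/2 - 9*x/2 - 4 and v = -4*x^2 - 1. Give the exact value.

1/4

Set the curves equal: -11*x^2/2 - 9*x/2 - 4 = -4*x^2 - 1, so -3*x^2/2 - 9*x/2 - 3 = 0, which factors as -3*(x + 1)*(x + 2)/2 = 0. The curves meet at x = -2, -1.
On [-2, -1], v = -11*x^2/2 - 9*x/2 - 4 is on top; that piece has area ∫[-2,-1] (-3*x^2/2 - 9*x/2 - 3) dx = 1/4.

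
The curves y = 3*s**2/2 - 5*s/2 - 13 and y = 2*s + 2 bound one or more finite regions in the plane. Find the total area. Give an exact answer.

343/4

Set the curves equal: 3*s**2/2 - 5*s/2 - 13 = 2*s + 2, so 3*s**2/2 - 9*s/2 - 15 = 0, which factors as 3*(s - 5)*(s + 2)/2 = 0. The curves meet at s = -2, 5.
On [-2, 5], y = 2*s + 2 is on top; that piece has area ∫[-2,5] (-(3*s**2/2 - 9*s/2 - 15)) ds = 343/4.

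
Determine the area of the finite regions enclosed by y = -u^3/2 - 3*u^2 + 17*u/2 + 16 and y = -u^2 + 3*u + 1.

Set the curves equal: -u^3/2 - 3*u^2 + 17*u/2 + 16 = -u^2 + 3*u + 1, so -u^3/2 - 2*u^2 + 11*u/2 + 15 = 0, which factors as -(u - 3)*(u + 2)*(u + 5)/2 = 0. The curves meet at u = -5, -2, 3.
On [-5, -2], y = -u^2 + 3*u + 1 is on top; that piece has area ∫[-5,-2] (-(-u^3/2 - 2*u^2 + 11*u/2 + 15)) du = 117/8.
On [-2, 3], y = -u^3/2 - 3*u^2 + 17*u/2 + 16 is on top; that piece has area ∫[-2,3] (-u^3/2 - 2*u^2 + 11*u/2 + 15) du = 1375/24.
Total enclosed area = 117/8 + 1375/24 = 863/12.

863/12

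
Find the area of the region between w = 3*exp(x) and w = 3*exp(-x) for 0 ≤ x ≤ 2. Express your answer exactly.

On [0, 2], (3*exp(x)) - (3*exp(-x)) = 3*exp(x) - 3*exp(-x) is ≥ 0 throughout, so the area is a single integral of |3*exp(x) - 3*exp(-x)|.
∫[0,2] (3*exp(x) - 3*exp(-x)) dx = -6 + 3*exp(-2) + 3*exp(2).

-6 + 3*exp(-2) + 3*exp(2)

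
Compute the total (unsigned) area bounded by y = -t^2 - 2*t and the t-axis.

The curve meets the t-axis where -t^2 - 2*t = 0, i.e. -t*(t + 2) = 0, at t = -2, 0.
On [-2, 0] the curve lies above the axis; ∫[-2,0] (-t^2 - 2*t) dt = 4/3, giving area 4/3.

4/3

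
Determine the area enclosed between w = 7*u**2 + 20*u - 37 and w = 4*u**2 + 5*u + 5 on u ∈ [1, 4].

The difference (7*u**2 + 20*u - 37) - (4*u**2 + 5*u + 5) = 3*u**2 + 15*u - 42 changes sign at u = 2 inside [1, 4], so split the integral there.
∫[1,2] (3*u**2 + 15*u - 42) du = -25/2; the area of that piece is 25/2.
∫[2,4] (3*u**2 + 15*u - 42) du = 62.
Total area = 25/2 + 62 = 149/2.

149/2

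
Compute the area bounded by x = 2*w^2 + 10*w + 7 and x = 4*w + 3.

1/3

Both boundary curves give x as a function of w, so integrate with respect to w. Setting them equal: 2*w^2 + 6*w + 4 = 0, i.e. 2*(w + 1)*(w + 2) = 0, so they meet at w = -2, -1.
For w in [-2, -1], x = 2*w^2 + 10*w + 7 is on the left; area = ∫[-2,-1] (-(2*w^2 + 6*w + 4)) dw = 1/3.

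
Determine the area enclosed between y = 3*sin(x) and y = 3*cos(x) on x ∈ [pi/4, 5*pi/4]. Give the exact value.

On [pi/4, 5*pi/4], (3*sin(x)) - (3*cos(x)) = 3*sin(x) - 3*cos(x) is ≥ 0 throughout, so the area is a single integral of |3*sin(x) - 3*cos(x)|.
∫[pi/4,5*pi/4] (3*sin(x) - 3*cos(x)) dx = 6*sqrt(2).

6*sqrt(2)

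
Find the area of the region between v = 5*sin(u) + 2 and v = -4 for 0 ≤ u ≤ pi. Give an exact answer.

10 + 6*pi

On [0, pi], (5*sin(u) + 2) - (-4) = 5*sin(u) + 6 is ≥ 0 throughout, so the area is a single integral of |5*sin(u) + 6|.
∫[0,pi] (5*sin(u) + 6) du = 10 + 6*pi.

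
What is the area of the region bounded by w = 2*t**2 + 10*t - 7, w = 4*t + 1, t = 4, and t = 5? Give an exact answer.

On [4, 5], (2*t**2 + 10*t - 7) - (4*t + 1) = 2*t**2 + 6*t - 8 is ≥ 0 throughout, so the area is a single integral of |2*t**2 + 6*t - 8|.
∫[4,5] (2*t**2 + 6*t - 8) dt = 179/3.

179/3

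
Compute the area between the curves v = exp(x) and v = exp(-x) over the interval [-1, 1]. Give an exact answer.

-4 + 2*exp(-1) + 2*exp(1)

The difference (exp(x)) - (exp(-x)) = exp(x) - exp(-x) changes sign at x = 0 inside [-1, 1], so split the integral there.
∫[-1,0] (exp(x) - exp(-x)) dx = -exp(1) - exp(-1) + 2; the area of that piece is -2 + exp(-1) + exp(1).
∫[0,1] (exp(x) - exp(-x)) dx = -2 + exp(-1) + exp(1).
Total area = (-2 + exp(-1) + exp(1)) + (-2 + exp(-1) + exp(1)) = -4 + 2*exp(-1) + 2*exp(1).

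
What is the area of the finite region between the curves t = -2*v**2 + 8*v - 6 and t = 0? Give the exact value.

8/3

Both boundary curves give t as a function of v, so integrate with respect to v. Setting them equal: -2*v**2 + 8*v - 6 = 0, i.e. -2*(v - 3)*(v - 1) = 0, so they meet at v = 1, 3.
For v in [1, 3], t = -2*v**2 + 8*v - 6 is on the right; area = ∫[1,3] (-2*v**2 + 8*v - 6) dv = 8/3.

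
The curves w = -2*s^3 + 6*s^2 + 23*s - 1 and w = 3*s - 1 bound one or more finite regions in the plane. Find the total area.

Set the curves equal: -2*s^3 + 6*s^2 + 23*s - 1 = 3*s - 1, so -2*s^3 + 6*s^2 + 20*s = 0, which factors as -2*s*(s - 5)*(s + 2) = 0. The curves meet at s = -2, 0, 5.
On [-2, 0], w = 3*s - 1 is on top; that piece has area ∫[-2,0] (-(-2*s^3 + 6*s^2 + 20*s)) ds = 16.
On [0, 5], w = -2*s^3 + 6*s^2 + 23*s - 1 is on top; that piece has area ∫[0,5] (-2*s^3 + 6*s^2 + 20*s) ds = 375/2.
Total enclosed area = 16 + 375/2 = 407/2.

407/2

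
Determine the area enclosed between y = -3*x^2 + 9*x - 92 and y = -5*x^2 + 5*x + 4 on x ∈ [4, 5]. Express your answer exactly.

On [4, 5], (-3*x^2 + 9*x - 92) - (-5*x^2 + 5*x + 4) = 2*x^2 + 4*x - 96 is ≤ 0 throughout, so the area is a single integral of |2*x^2 + 4*x - 96|.
∫[4,5] (2*x^2 + 4*x - 96) dx = -112/3; the area of that piece is 112/3.

112/3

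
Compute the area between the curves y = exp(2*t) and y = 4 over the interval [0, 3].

The difference (exp(2*t)) - (4) = exp(2*t) - 4 changes sign at t = log(2) inside [0, 3], so split the integral there.
∫[0,log(2)] (exp(2*t) - 4) dt = 3/2 - log(16); the area of that piece is -3/2 + log(16).
∫[log(2),3] (exp(2*t) - 4) dt = -14 + 4*log(2) + exp(6)/2.
Total area = (-3/2 + log(16)) + (-14 + 4*log(2) + exp(6)/2) = -31/2 + 8*log(2) + exp(6)/2.

-31/2 + 8*log(2) + exp(6)/2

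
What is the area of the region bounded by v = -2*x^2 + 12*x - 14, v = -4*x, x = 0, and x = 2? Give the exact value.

12

The difference (-2*x^2 + 12*x - 14) - (-4*x) = -2*x^2 + 16*x - 14 changes sign at x = 1 inside [0, 2], so split the integral there.
∫[0,1] (-2*x^2 + 16*x - 14) dx = -20/3; the area of that piece is 20/3.
∫[1,2] (-2*x^2 + 16*x - 14) dx = 16/3.
Total area = 20/3 + 16/3 = 12.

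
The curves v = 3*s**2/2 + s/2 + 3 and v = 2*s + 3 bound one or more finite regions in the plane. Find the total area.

1/4

Set the curves equal: 3*s**2/2 + s/2 + 3 = 2*s + 3, so 3*s**2/2 - 3*s/2 = 0, which factors as 3*s*(s - 1)/2 = 0. The curves meet at s = 0, 1.
On [0, 1], v = 2*s + 3 is on top; that piece has area ∫[0,1] (-(3*s**2/2 - 3*s/2)) ds = 1/4.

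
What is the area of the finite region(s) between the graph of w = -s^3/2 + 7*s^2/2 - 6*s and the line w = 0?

The curve meets the s-axis where -s^3/2 + 7*s^2/2 - 6*s = 0, i.e. -s*(s - 4)*(s - 3)/2 = 0, at s = 0, 3, 4.
On [0, 3] the curve lies below the axis; ∫[0,3] (-s^3/2 + 7*s^2/2 - 6*s) ds = -45/8, giving area 45/8.
On [3, 4] the curve lies above the axis; ∫[3,4] (-s^3/2 + 7*s^2/2 - 6*s) ds = 7/24, giving area 7/24.
Total area = 45/8 + 7/24 = 71/12.

71/12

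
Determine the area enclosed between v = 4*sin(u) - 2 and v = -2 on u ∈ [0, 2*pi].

The difference (4*sin(u) - 2) - (-2) = 4*sin(u) changes sign at u = pi inside [0, 2*pi], so split the integral there.
∫[0,pi] (4*sin(u)) du = 8.
∫[pi,2*pi] (4*sin(u)) du = -8; the area of that piece is 8.
Total area = 8 + 8 = 16.

16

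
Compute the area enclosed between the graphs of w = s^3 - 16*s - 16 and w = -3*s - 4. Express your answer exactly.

Set the curves equal: s^3 - 16*s - 16 = -3*s - 4, so s^3 - 13*s - 12 = 0, which factors as (s - 4)*(s + 1)*(s + 3) = 0. The curves meet at s = -3, -1, 4.
On [-3, -1], w = s^3 - 16*s - 16 is on top; that piece has area ∫[-3,-1] (s^3 - 13*s - 12) ds = 8.
On [-1, 4], w = -3*s - 4 is on top; that piece has area ∫[-1,4] (-(s^3 - 13*s - 12)) ds = 375/4.
Total enclosed area = 8 + 375/4 = 407/4.

407/4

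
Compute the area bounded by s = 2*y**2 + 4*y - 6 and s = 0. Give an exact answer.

Both boundary curves give s as a function of y, so integrate with respect to y. Setting them equal: 2*y**2 + 4*y - 6 = 0, i.e. 2*(y - 1)*(y + 3) = 0, so they meet at y = -3, 1.
For y in [-3, 1], s = 2*y**2 + 4*y - 6 is on the left; area = ∫[-3,1] (-(2*y**2 + 4*y - 6)) dy = 64/3.

64/3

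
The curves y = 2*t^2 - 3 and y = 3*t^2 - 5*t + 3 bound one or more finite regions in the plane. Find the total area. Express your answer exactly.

1/6

Set the curves equal: 2*t^2 - 3 = 3*t^2 - 5*t + 3, so -t^2 + 5*t - 6 = 0, which factors as -(t - 3)*(t - 2) = 0. The curves meet at t = 2, 3.
On [2, 3], y = 2*t^2 - 3 is on top; that piece has area ∫[2,3] (-t^2 + 5*t - 6) dt = 1/6.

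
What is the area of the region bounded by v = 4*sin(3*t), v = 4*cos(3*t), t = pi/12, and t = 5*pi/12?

On [pi/12, 5*pi/12], (4*sin(3*t)) - (4*cos(3*t)) = 4*sin(3*t) - 4*cos(3*t) is ≥ 0 throughout, so the area is a single integral of |4*sin(3*t) - 4*cos(3*t)|.
∫[pi/12,5*pi/12] (4*sin(3*t) - 4*cos(3*t)) dt = 8*sqrt(2)/3.

8*sqrt(2)/3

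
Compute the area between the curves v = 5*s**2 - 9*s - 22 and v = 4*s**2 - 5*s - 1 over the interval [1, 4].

On [1, 4], (5*s**2 - 9*s - 22) - (4*s**2 - 5*s - 1) = s**2 - 4*s - 21 is ≤ 0 throughout, so the area is a single integral of |s**2 - 4*s - 21|.
∫[1,4] (s**2 - 4*s - 21) ds = -72; the area of that piece is 72.

72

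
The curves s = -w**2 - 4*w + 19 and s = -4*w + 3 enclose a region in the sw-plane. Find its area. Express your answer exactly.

Both boundary curves give s as a function of w, so integrate with respect to w. Setting them equal: -w**2 + 16 = 0, i.e. -(w - 4)*(w + 4) = 0, so they meet at w = -4, 4.
For w in [-4, 4], s = -w**2 - 4*w + 19 is on the right; area = ∫[-4,4] (-w**2 + 16) dw = 256/3.

256/3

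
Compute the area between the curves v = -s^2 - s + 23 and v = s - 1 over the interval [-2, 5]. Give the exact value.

340/3

The difference (-s^2 - s + 23) - (s - 1) = -s^2 - 2*s + 24 changes sign at s = 4 inside [-2, 5], so split the integral there.
∫[-2,4] (-s^2 - 2*s + 24) ds = 108.
∫[4,5] (-s^2 - 2*s + 24) ds = -16/3; the area of that piece is 16/3.
Total area = 108 + 16/3 = 340/3.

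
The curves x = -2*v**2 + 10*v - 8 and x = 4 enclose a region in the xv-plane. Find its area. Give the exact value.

1/3

Both boundary curves give x as a function of v, so integrate with respect to v. Setting them equal: -2*v**2 + 10*v - 12 = 0, i.e. -2*(v - 3)*(v - 2) = 0, so they meet at v = 2, 3.
For v in [2, 3], x = -2*v**2 + 10*v - 8 is on the right; area = ∫[2,3] (-2*v**2 + 10*v - 12) dv = 1/3.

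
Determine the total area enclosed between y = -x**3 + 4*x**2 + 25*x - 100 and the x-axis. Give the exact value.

4019/6

The curve meets the x-axis where -x**3 + 4*x**2 + 25*x - 100 = 0, i.e. -(x - 5)*(x - 4)*(x + 5) = 0, at x = -5, 4, 5.
On [-5, 4] the curve lies below the axis; ∫[-5,4] (-x**3 + 4*x**2 + 25*x - 100) dx = -2673/4, giving area 2673/4.
On [4, 5] the curve lies above the axis; ∫[4,5] (-x**3 + 4*x**2 + 25*x - 100) dx = 19/12, giving area 19/12.
Total area = 2673/4 + 19/12 = 4019/6.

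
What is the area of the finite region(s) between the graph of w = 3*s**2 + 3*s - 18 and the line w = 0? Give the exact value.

125/2

The curve meets the s-axis where 3*s**2 + 3*s - 18 = 0, i.e. 3*(s - 2)*(s + 3) = 0, at s = -3, 2.
On [-3, 2] the curve lies below the axis; ∫[-3,2] (3*s**2 + 3*s - 18) ds = -125/2, giving area 125/2.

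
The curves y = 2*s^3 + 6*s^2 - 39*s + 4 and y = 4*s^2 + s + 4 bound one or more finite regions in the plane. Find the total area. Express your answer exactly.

Set the curves equal: 2*s^3 + 6*s^2 - 39*s + 4 = 4*s^2 + s + 4, so 2*s^3 + 2*s^2 - 40*s = 0, which factors as 2*s*(s - 4)*(s + 5) = 0. The curves meet at s = -5, 0, 4.
On [-5, 0], y = 2*s^3 + 6*s^2 - 39*s + 4 is on top; that piece has area ∫[-5,0] (2*s^3 + 2*s^2 - 40*s) ds = 1625/6.
On [0, 4], y = 4*s^2 + s + 4 is on top; that piece has area ∫[0,4] (-(2*s^3 + 2*s^2 - 40*s)) ds = 448/3.
Total enclosed area = 1625/6 + 448/3 = 2521/6.

2521/6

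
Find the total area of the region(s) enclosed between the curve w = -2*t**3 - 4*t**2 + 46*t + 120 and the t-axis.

5137/6

The curve meets the t-axis where -2*t**3 - 4*t**2 + 46*t + 120 = 0, i.e. -2*(t - 5)*(t + 3)*(t + 4) = 0, at t = -4, -3, 5.
On [-4, -3] the curve lies below the axis; ∫[-4,-3] (-2*t**3 - 4*t**2 + 46*t + 120) dt = -17/6, giving area 17/6.
On [-3, 5] the curve lies above the axis; ∫[-3,5] (-2*t**3 - 4*t**2 + 46*t + 120) dt = 2560/3, giving area 2560/3.
Total area = 17/6 + 2560/3 = 5137/6.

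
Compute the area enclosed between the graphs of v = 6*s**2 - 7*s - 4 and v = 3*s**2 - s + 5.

32

Set the curves equal: 6*s**2 - 7*s - 4 = 3*s**2 - s + 5, so 3*s**2 - 6*s - 9 = 0, which factors as 3*(s - 3)*(s + 1) = 0. The curves meet at s = -1, 3.
On [-1, 3], v = 3*s**2 - s + 5 is on top; that piece has area ∫[-1,3] (-(3*s**2 - 6*s - 9)) ds = 32.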